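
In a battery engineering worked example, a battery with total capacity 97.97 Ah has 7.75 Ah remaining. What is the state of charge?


SOC% = 7.75 / 97.97 * 100 = 7.911%

7.911%


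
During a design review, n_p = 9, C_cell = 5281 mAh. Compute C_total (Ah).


Convert: C_cell = 5281 mAh = 5.281 Ah
C_total = 9 * 5.281 = 47.529 Ah

47.529 Ah


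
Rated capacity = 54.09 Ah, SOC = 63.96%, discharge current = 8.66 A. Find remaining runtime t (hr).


Step 1: remaining = SOC/100 * C_total = 63.96/100 * 54.09 = 34.596 Ah
Step 2: t = remaining / I = 34.596 / 8.66 = 3.995 hr

3.995 hr


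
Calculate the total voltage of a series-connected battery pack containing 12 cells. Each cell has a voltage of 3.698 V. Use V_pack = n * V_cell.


V_pack = n * V_cell = 12 * 3.698 = 44.376 V

44.376 V


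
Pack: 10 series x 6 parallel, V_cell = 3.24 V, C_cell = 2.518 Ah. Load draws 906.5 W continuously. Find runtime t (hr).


Step 1: E_pack = Ns * V_cell * Np * C_cell = 10 * 3.24 * 6 * 2.518 = 489.5 Wh
Step 2: t = E_pack / P = 489.5 / 906.5 = 0.5400 hr

0.5400 hr


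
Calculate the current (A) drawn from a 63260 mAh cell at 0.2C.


Convert: capacity = 63260 mAh = 63.26 Ah
I = C_rate * capacity = 0.2 * 63.26 = 12.652 A

12.652 A


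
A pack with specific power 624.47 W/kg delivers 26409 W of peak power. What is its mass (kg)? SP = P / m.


m = P / SP = 26409 / 624.47 = 42.29 kg

42.29 kg


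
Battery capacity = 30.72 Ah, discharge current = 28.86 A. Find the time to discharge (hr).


t = capacity / current = 30.72 / 28.86 = 1.064 hr

1.064 hr


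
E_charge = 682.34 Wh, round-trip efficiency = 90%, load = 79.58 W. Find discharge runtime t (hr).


Step 1: E_discharge = eta/100 * E_charge = 90/100 * 682.34 = 614.11 Wh
Step 2: t = E_discharge / P = 614.11 / 79.58 = 7.717 hr

7.717 hr


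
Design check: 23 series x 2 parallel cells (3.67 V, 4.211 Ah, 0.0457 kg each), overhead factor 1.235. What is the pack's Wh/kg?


Step 1: V_pack = 23 * 3.67 = 84.41 V
Step 2: C_pack = 2 * 4.211 = 8.422 Ah
Step 3: E_pack = V_pack * C_pack = 84.41 * 8.422 = 710.9 Wh
Step 4: m_pack = 23 * 2 * 0.0457 * 1.235 = 2.5962 kg
Step 5: ED = E_pack / m_pack = 710.9 / 2.5962 = 273.8 Wh/kg

273.8 Wh/kg


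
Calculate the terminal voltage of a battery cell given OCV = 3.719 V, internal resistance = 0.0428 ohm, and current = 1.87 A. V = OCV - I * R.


IR drop = 1.87 * 0.0428 = 0.080036 V
V = 3.719 - 0.080036 = 3.639 V

3.639 V


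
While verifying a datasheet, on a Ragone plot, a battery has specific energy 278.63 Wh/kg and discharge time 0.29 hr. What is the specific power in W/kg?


P_specific = E / t = 278.63 / 0.29 = 960.8 W/kg

960.8 W/kg


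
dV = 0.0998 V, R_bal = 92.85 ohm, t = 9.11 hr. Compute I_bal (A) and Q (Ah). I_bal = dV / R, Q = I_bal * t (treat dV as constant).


First, Ohm's law: I_bal = 0.0998 V / 92.85 ohm = 0.0010749 A
Then Q = I * t = 0.0010749 A * 9.11 hr = 0.009792 Ah

I=0.0010749 A, Q=0.009792 Ah


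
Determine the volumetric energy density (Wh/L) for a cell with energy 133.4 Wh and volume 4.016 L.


Volumetric ED = 133.4 Wh / 4.016 L = 33.22 Wh/L

33.22 Wh/L


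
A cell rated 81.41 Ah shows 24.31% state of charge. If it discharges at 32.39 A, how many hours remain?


Step 1: remaining = SOC/100 * C_total = 24.31/100 * 81.41 = 19.791 Ah
Step 2: t = remaining / I = 19.791 / 32.39 = 0.6110 hr

0.6110 hr


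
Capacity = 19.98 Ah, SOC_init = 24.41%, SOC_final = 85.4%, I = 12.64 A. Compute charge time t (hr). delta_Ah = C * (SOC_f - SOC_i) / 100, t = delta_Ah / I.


delta_Ah = 19.98 * (85.4 - 24.41) / 100 = 12.186 Ah
t = delta_Ah / I = 12.186 / 12.64 = 0.9641 hr

0.9641 hr


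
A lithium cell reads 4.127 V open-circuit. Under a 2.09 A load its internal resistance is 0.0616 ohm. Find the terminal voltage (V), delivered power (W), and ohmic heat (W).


Step 1: V_terminal = OCV - I*R = 4.127 - 2.09 * 0.0616 = 3.9983 V
Step 2: P_out = V_terminal * I = 3.9983 * 2.09 = 8.356 W
Step 3: Q = I^2 * R = 2.09^2 * 0.0616 = 0.2691 W

V=3.9983 V, P=8.356 W, Q=0.2691 W


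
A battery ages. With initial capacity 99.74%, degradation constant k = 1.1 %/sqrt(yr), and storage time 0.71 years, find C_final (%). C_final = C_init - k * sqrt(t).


sqrt(t) = sqrt(0.71) = 0.84261
C_final = 99.74 - 1.1 * 0.84261 = 98.81%

98.81%


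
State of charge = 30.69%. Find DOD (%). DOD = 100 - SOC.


Complement of SOC: DOD = 100% - 30.69% = 69.31%

69.31%


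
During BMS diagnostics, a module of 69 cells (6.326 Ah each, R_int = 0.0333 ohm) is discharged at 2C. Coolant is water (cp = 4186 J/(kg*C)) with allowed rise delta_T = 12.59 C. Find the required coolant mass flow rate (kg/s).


Step 1: I = 2 * 6.326 = 12.652 A
Step 2: Q_cell = I^2 * R = 12.652^2 * 0.0333 = 5.3304 W
Step 3: Q_total = 69 * 5.3304 = 367.8 W
Step 4: m_dot = Q_total / (cp * dT) = 367.8 / (4186 * 12.59) = 0.006979 kg/s

0.006979 kg/s


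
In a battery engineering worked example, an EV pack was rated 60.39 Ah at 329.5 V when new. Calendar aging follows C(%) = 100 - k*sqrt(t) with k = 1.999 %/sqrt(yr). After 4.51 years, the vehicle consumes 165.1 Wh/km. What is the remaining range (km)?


Step 1: capacity retention = 100 - 1.999 * sqrt(4.51) = 100 - 1.999 * 2.1237 = 95.755%
Step 2: C_now = 60.39 * 95.755/100 = 57.826 Ah
Step 3: E_pack = V * C_now = 329.5 * 57.826 = 19054 Wh
Step 4: range = E_pack / consumption = 19054 / 165.1 = 115.4 km

115.4 km


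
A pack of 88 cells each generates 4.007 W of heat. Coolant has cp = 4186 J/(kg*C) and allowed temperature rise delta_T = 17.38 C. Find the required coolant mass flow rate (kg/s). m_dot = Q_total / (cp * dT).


Step 1: Total heat Q = 88 * 4.007 W = 352.62 W
Step 2: denom = cp * dT = 4186 * 17.38 = 72753
Step 3: m_dot = 352.62 / 72753 = 0.004847 kg/s

0.004847 kg/s


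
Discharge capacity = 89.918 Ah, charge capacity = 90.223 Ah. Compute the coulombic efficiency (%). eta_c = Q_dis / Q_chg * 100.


Coulombic efficiency = 89.918/90.223 * 100% = 99.66%

99.66%


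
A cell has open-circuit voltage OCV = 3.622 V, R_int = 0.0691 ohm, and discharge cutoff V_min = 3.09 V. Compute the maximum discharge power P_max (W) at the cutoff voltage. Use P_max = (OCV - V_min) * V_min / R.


P_max = (OCV - V_min) * V_min / R = (3.622 - 3.09) * 3.09 / 0.0691 = 0.532 * 3.09 / 0.0691 = 23.79 W

23.79 W


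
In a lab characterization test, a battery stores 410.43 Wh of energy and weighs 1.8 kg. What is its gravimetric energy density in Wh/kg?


ED = E / m = 410.43 / 1.8 = 228.0 Wh/kg

228.0 Wh/kg


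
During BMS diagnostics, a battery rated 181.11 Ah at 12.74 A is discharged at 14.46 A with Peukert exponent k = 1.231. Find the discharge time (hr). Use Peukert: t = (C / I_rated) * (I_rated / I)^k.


Step 1: t_rated = C / I_rated = 181.11 / 12.74 = 14.216 hr
Step 2: ratio = 12.74 / 14.46 = 0.88105
Step 3: ratio^k = 0.88105^1.231 = 0.85565
Step 4: t = t_rated * ratio^k = 14.216 * 0.85565 = 12.16 hr

12.16 hr


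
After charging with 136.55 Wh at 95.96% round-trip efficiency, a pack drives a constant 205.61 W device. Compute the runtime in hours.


Step 1: E_discharge = eta/100 * E_charge = 95.96/100 * 136.55 = 131.03 Wh
Step 2: t = E_discharge / P = 131.03 / 205.61 = 0.6373 hr

0.6373 hr


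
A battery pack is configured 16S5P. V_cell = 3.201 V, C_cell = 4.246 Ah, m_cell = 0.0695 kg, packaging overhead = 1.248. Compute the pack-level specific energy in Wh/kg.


Step 1: V_pack = 16 * 3.201 = 51.216 V
Step 2: C_pack = 5 * 4.246 = 21.23 Ah
Step 3: E_pack = V_pack * C_pack = 51.216 * 21.23 = 1087.3 Wh
Step 4: m_pack = 16 * 5 * 0.0695 * 1.248 = 6.9389 kg
Step 5: ED = E_pack / m_pack = 1087.3 / 6.9389 = 156.7 Wh/kg

156.7 Wh/kg


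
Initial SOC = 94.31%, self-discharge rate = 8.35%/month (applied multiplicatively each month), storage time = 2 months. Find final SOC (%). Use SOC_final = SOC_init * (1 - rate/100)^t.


Monthly retention factor = 1 - 8.35/100 = 0.9165
Over 2 months: factor^2 = 0.83997
SOC_final = 94.31 * 0.83997 = 79.22%

79.22%


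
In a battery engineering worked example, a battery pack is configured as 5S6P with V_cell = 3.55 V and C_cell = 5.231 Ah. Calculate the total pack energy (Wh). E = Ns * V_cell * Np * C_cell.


V_pack = 5 * 3.55 = 17.75 V
C_pack = 6 * 5.231 = 31.386 Ah
E = V_pack * C_pack = 17.75 * 31.386 = 557.1 Wh

557.1 Wh


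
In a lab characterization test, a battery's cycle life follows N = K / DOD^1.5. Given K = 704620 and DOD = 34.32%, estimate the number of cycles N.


DOD^1.5 = 201.06
N = K / DOD^1.5 = 704620 / 201.06 = 3505

3505 cycles


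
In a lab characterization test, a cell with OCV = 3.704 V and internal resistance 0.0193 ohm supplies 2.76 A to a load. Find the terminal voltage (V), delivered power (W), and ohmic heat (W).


Step 1: V_terminal = OCV - I*R = 3.704 - 2.76 * 0.0193 = 3.6507 V
Step 2: P_out = V_terminal * I = 3.6507 * 2.76 = 10.08 W
Step 3: Q = I^2 * R = 2.76^2 * 0.0193 = 0.1470 W

V=3.6507 V, P=10.08 W, Q=0.1470 W


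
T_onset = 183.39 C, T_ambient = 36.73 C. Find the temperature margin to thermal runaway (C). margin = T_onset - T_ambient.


Safety margin = 183.39 C - 36.73 C = 146.66 C

146.66 C


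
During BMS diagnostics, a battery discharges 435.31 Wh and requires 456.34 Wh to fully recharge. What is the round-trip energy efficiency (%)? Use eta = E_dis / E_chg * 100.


Round-trip efficiency = 435.31/456.34 * 100% = 95.39%

95.39%


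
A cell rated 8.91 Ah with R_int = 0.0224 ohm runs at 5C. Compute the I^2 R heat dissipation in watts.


Step 1: I = C_rate * capacity = 5 * 8.91 = 44.55 A
Step 2: Q = I^2 * R = 44.55^2 * 0.0224 = 1984.7 * 0.0224 = 44.46 W

44.46 W


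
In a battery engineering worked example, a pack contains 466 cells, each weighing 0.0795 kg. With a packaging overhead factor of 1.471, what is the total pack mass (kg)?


m_pack = n * m_cell * overhead = 466 * 0.0795 * 1.471 = 54.50 kg

54.50 kg


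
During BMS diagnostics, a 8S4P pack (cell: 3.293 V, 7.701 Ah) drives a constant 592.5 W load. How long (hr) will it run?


Step 1: E_pack = Ns * V_cell * Np * C_cell = 8 * 3.293 * 4 * 7.701 = 811.5 Wh
Step 2: t = E_pack / P = 811.5 / 592.5 = 1.370 hr

1.370 hr


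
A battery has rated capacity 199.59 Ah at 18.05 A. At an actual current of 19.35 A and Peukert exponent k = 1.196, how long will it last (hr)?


Step 1: t_rated = C / I_rated = 199.59 / 18.05 = 11.058 hr
Step 2: ratio = 18.05 / 19.35 = 0.93282
Step 3: ratio^k = 0.93282^1.196 = 0.92019
Step 4: t = t_rated * ratio^k = 11.058 * 0.92019 = 10.18 hr

10.18 hr


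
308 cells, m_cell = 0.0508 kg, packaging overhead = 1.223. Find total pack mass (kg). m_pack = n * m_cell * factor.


m_pack = n * m_cell * overhead = 308 * 0.0508 * 1.223 = 19.14 kg

19.14 kg


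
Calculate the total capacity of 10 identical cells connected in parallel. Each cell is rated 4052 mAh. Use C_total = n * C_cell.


Convert: C_cell = 4052 mAh = 4.052 Ah
C_total = 10 * 4.052 = 40.52 Ah

40.52 Ah


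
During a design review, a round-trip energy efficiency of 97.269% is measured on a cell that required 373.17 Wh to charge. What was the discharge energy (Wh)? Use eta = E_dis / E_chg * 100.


E_dis = eta/100 * E_chg = 97.269/100 * 373.17 = 363.0 Wh

363.0 Wh


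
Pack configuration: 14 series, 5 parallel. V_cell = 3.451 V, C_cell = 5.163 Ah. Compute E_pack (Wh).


E = Ns * Vcell * Np * Ccell = 14 * 3.451 * 5 * 5.163 = 1247 Wh

1247 Wh


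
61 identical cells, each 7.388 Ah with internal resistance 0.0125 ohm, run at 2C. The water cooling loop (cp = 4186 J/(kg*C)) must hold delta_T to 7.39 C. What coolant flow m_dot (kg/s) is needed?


Step 1: I = 2 * 7.388 = 14.776 A
Step 2: Q_cell = I^2 * R = 14.776^2 * 0.0125 = 2.7291 W
Step 3: Q_total = 61 * 2.7291 = 166.48 W
Step 4: m_dot = Q_total / (cp * dT) = 166.48 / (4186 * 7.39) = 0.005382 kg/s

0.005382 kg/s


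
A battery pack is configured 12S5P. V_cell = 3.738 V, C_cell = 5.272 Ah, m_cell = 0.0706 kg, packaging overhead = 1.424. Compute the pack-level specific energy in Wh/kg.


Step 1: V_pack = 12 * 3.738 = 44.856 V
Step 2: C_pack = 5 * 5.272 = 26.36 Ah
Step 3: E_pack = V_pack * C_pack = 44.856 * 26.36 = 1182.4 Wh
Step 4: m_pack = 12 * 5 * 0.0706 * 1.424 = 6.0321 kg
Step 5: ED = E_pack / m_pack = 1182.4 / 6.0321 = 196.0 Wh/kg

196.0 Wh/kg


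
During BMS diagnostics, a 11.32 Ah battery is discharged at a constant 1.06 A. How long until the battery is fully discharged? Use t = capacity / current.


t = capacity / current = 11.32 / 1.06 = 10.68 hr

10.68 hr


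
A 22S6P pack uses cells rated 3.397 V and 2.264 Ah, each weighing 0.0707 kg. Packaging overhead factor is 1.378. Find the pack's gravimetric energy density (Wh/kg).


Step 1: V_pack = 22 * 3.397 = 74.734 V
Step 2: C_pack = 6 * 2.264 = 13.584 Ah
Step 3: E_pack = V_pack * C_pack = 74.734 * 13.584 = 1015.2 Wh
Step 4: m_pack = 22 * 6 * 0.0707 * 1.378 = 12.86 kg
Step 5: ED = E_pack / m_pack = 1015.2 / 12.86 = 78.94 Wh/kg

78.94 Wh/kg


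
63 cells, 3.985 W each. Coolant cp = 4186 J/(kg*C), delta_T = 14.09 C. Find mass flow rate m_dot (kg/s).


Step 1: Total heat Q = 63 * 3.985 W = 251.06 W
Step 2: denom = cp * dT = 4186 * 14.09 = 58981
Step 3: m_dot = 251.06 / 58981 = 0.004257 kg/s

0.004257 kg/s


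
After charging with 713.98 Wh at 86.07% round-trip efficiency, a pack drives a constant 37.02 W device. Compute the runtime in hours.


Step 1: E_discharge = eta/100 * E_charge = 86.07/100 * 713.98 = 614.52 Wh
Step 2: t = E_discharge / P = 614.52 / 37.02 = 16.60 hr

16.60 hr


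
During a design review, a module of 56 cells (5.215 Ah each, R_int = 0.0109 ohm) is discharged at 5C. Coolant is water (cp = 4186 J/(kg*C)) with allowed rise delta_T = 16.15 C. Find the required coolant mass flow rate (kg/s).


Step 1: I = 5 * 5.215 = 26.075 A
Step 2: Q_cell = I^2 * R = 26.075^2 * 0.0109 = 7.411 W
Step 3: Q_total = 56 * 7.411 = 415.02 W
Step 4: m_dot = Q_total / (cp * dT) = 415.02 / (4186 * 16.15) = 0.006139 kg/s

0.006139 kg/s


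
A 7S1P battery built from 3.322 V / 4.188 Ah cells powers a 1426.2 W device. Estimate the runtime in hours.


Step 1: E_pack = Ns * V_cell * Np * C_cell = 7 * 3.322 * 1 * 4.188 = 97.388 Wh
Step 2: t = E_pack / P = 97.388 / 1426.2 = 0.06828 hr

0.06828 hr


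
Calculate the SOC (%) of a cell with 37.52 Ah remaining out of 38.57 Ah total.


SOC = (remaining / total) * 100 = (37.52 / 38.57) * 100 = 97.28%

97.28%


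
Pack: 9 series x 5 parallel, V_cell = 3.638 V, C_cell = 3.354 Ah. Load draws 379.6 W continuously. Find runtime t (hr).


Step 1: E_pack = Ns * V_cell * Np * C_cell = 9 * 3.638 * 5 * 3.354 = 549.08 Wh
Step 2: t = E_pack / P = 549.08 / 379.6 = 1.446 hr

1.446 hr


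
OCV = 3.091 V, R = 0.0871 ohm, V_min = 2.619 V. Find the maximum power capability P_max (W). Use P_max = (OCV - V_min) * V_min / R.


dV = OCV - V_min = 0.472 V (so I_max = dV / R)
P_max = dV * V_min / R = 0.472 * 2.619 / 0.0871 = 14.19 W

14.19 W


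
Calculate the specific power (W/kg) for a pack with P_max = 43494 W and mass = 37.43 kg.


Specific power = 43494 W / 37.43 kg = 1162 W/kg

1162 W/kg


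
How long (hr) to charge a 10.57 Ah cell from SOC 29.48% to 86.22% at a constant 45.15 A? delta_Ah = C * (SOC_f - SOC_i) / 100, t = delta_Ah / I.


Step 1: dSOC = 86.22% - 29.48% = 56.74%
Step 2: delta_Ah = 10.57 * 56.74 / 100 = 5.9974 Ah
Step 3: t = 5.9974 / 45.15 = 0.1328 hr

0.1328 hr


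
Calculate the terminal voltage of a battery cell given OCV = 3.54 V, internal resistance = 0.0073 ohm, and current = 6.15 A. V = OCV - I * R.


V = OCV - I*R = 3.54 - 6.15 * 0.0073 = 3.495 V

3.495 V


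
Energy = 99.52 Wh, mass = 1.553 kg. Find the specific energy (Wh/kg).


Specific energy = 99.52 Wh / 1.553 kg = 64.08 Wh/kg

64.08 Wh/kg


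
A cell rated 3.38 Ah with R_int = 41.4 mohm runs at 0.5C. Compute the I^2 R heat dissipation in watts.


Convert: R = 41.4 mohm = 0.0414 ohm
Step 1: I = C_rate * capacity = 0.5 * 3.38 = 1.69 A
Step 2: Q = I^2 * R = 1.69^2 * 0.0414 = 2.8561 * 0.0414 = 0.1182 W

0.1182 W


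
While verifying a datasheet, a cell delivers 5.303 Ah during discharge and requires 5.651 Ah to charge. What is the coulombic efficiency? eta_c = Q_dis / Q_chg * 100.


eta_c = Q_dis / Q_chg * 100 = 5.303 / 5.651 * 100 = 93.84%

93.84%


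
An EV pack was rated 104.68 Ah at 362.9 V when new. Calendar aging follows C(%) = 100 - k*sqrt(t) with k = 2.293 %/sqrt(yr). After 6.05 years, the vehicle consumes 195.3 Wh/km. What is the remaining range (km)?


Step 1: capacity retention = 100 - 2.293 * sqrt(6.05) = 100 - 2.293 * 2.4597 = 94.36%
Step 2: C_now = 104.68 * 94.36/100 = 98.776 Ah
Step 3: E_pack = V * C_now = 362.9 * 98.776 = 35846 Wh
Step 4: range = E_pack / consumption = 35846 / 195.3 = 183.5 km

183.5 km


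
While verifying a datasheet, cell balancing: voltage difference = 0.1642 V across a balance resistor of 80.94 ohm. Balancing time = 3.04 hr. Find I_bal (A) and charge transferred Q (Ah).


I_bal = dV / R = 0.1642 / 80.94 = 0.0020287 A
Q = I_bal * t = 0.0020287 * 3.04 = 0.006167 Ah

I=0.0020287 A, Q=0.006167 Ah


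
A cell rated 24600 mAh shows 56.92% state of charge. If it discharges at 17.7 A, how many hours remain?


Convert: C_total = 24600 mAh = 24.6 Ah
Step 1: remaining = SOC/100 * C_total = 56.92/100 * 24.6 = 14.002 Ah
Step 2: t = remaining / I = 14.002 / 17.7 = 0.7911 hr

0.7911 hr


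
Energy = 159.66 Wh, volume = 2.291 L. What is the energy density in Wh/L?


Volumetric ED = 159.66 Wh / 2.291 L = 69.69 Wh/L

69.69 Wh/L


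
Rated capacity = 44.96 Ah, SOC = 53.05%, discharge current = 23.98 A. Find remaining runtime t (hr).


Step 1: remaining = SOC/100 * C_total = 53.05/100 * 44.96 = 23.851 Ah
Step 2: t = remaining / I = 23.851 / 23.98 = 0.9946 hr

0.9946 hr


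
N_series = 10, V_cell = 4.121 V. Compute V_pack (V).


Series voltages add: 10 * 4.121 V = 41.21 V

41.21 V


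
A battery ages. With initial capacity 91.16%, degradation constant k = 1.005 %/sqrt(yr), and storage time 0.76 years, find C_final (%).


sqrt(t) = sqrt(0.76) = 0.87178
C_final = 91.16 - 1.005 * 0.87178 = 90.28%

90.28%


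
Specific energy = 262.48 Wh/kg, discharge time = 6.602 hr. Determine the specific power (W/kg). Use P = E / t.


P_specific = E / t = 262.48 / 6.602 = 39.76 W/kg

39.76 W/kg


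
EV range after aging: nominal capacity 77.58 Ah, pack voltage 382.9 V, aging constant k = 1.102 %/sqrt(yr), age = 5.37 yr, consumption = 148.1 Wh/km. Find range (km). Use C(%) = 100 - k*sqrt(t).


Step 1: capacity retention = 100 - 1.102 * sqrt(5.37) = 100 - 1.102 * 2.3173 = 97.446%
Step 2: C_now = 77.58 * 97.446/100 = 75.599 Ah
Step 3: E_pack = V * C_now = 382.9 * 75.599 = 28947 Wh
Step 4: range = E_pack / consumption = 28947 / 148.1 = 195.5 km

195.5 km


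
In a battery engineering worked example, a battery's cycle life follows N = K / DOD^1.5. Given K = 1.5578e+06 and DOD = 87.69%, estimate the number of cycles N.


Step 1: DOD^1.5 = 87.69^1.5 = 821.15
Step 2: N = 1.5578e+06 / 821.15 = 1897 cycles

1897 cycles


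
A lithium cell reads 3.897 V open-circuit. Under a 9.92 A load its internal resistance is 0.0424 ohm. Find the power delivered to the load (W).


Step 1: V_terminal = OCV - I*R = 3.897 - 9.92 * 0.0424 = 3.4764 V
Step 2: P_out = V_terminal * I = 3.4764 * 9.92 = 34.49 W

34.49 W


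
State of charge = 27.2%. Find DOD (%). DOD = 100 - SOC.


DOD = 100 - SOC = 100 - 27.2 = 72.8%

72.8%


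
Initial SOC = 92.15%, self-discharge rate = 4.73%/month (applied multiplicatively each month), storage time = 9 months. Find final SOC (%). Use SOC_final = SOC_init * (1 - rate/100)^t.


Monthly retention factor = 1 - 4.73/100 = 0.9527
Over 9 months: factor^9 = 0.64656
SOC_final = 92.15 * 0.64656 = 59.58%

59.58%


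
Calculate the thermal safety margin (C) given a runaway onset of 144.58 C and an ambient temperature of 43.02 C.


margin = T_onset - T_ambient = 144.58 - 43.02 = 101.56 C

101.56 C


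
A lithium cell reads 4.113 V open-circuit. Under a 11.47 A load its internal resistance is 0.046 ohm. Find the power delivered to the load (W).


Step 1: V_terminal = OCV - I*R = 4.113 - 11.47 * 0.046 = 3.5854 V
Step 2: P_out = V_terminal * I = 3.5854 * 11.47 = 41.12 W

41.12 W


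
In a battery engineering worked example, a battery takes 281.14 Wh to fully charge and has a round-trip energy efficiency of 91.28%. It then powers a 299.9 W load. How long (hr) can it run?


Step 1: E_discharge = eta/100 * E_charge = 91.28/100 * 281.14 = 256.62 Wh
Step 2: t = E_discharge / P = 256.62 / 299.9 = 0.8557 hr

0.8557 hr


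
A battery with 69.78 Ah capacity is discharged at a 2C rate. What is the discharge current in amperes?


I = C_rate * capacity = 2 * 69.78 = 139.56 A

139.56 A


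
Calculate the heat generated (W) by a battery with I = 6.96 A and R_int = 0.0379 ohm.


I^2 = 48.442
Q = 48.442 * 0.0379 = 1.836 W

1.836 W


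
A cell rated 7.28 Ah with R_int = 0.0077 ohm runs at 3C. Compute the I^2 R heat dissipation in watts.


Step 1: I = C_rate * capacity = 3 * 7.28 = 21.84 A
Step 2: Q = I^2 * R = 21.84^2 * 0.0077 = 476.99 * 0.0077 = 3.673 W

3.673 W


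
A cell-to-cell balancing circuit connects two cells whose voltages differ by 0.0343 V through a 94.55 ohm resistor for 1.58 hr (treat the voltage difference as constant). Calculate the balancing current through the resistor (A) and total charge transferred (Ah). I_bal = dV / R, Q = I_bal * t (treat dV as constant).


I_bal = dV / R = 0.0343 / 94.55 = 3.6277e-04 A
Q = I_bal * t = 3.6277e-04 * 1.58 = 5.732e-04 Ah

I=3.6277e-04 A, Q=5.732e-04 Ah


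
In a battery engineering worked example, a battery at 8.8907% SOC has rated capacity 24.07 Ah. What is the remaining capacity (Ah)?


remaining = SOC / 100 * total = 8.8907 / 100 * 24.07 = 2.140 Ah

2.140 Ah


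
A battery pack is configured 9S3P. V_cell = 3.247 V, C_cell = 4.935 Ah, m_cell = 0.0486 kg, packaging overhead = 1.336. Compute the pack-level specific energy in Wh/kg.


Step 1: V_pack = 9 * 3.247 = 29.223 V
Step 2: C_pack = 3 * 4.935 = 14.805 Ah
Step 3: E_pack = V_pack * C_pack = 29.223 * 14.805 = 432.65 Wh
Step 4: m_pack = 9 * 3 * 0.0486 * 1.336 = 1.7531 kg
Step 5: ED = E_pack / m_pack = 432.65 / 1.7531 = 246.8 Wh/kg

246.8 Wh/kg


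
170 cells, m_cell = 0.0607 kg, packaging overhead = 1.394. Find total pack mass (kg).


m_pack = n * m_cell * overhead = 170 * 0.0607 * 1.394 = 14.38 kg

14.38 kg


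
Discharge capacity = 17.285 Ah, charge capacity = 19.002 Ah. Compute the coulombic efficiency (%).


Coulombic efficiency = 17.285/19.002 * 100% = 90.96%

90.96%


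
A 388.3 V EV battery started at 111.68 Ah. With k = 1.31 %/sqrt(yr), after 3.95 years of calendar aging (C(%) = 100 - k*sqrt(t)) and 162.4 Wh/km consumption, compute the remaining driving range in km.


Step 1: capacity retention = 100 - 1.31 * sqrt(3.95) = 100 - 1.31 * 1.9875 = 97.396%
Step 2: C_now = 111.68 * 97.396/100 = 108.77 Ah
Step 3: E_pack = V * C_now = 388.3 * 108.77 = 42235 Wh
Step 4: range = E_pack / consumption = 42235 / 162.4 = 260.1 km

260.1 km


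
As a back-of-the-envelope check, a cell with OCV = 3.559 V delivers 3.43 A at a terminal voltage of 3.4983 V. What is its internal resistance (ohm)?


R = (OCV - V) / I = (3.559 - 3.4983) / 3.43 = 0.01770 ohm

0.01770 ohm


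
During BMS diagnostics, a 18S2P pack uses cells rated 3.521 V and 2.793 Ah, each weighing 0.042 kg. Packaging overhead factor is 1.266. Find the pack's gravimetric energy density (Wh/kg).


Step 1: V_pack = 18 * 3.521 = 63.378 V
Step 2: C_pack = 2 * 2.793 = 5.586 Ah
Step 3: E_pack = V_pack * C_pack = 63.378 * 5.586 = 354.03 Wh
Step 4: m_pack = 18 * 2 * 0.042 * 1.266 = 1.9142 kg
Step 5: ED = E_pack / m_pack = 354.03 / 1.9142 = 184.9 Wh/kg

184.9 Wh/kg


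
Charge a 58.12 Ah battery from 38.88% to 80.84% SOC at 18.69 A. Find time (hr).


Step 1: dSOC = 80.84% - 38.88% = 41.96%
Step 2: delta_Ah = 58.12 * 41.96 / 100 = 24.387 Ah
Step 3: t = 24.387 / 18.69 = 1.305 hr

1.305 hr


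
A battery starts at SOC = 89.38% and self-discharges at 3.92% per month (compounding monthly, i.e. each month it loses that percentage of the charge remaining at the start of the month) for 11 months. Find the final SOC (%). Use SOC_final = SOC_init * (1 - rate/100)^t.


Monthly retention factor = 1 - 3.92/100 = 0.9608
Over 11 months: factor^11 = 0.64411
SOC_final = 89.38 * 0.64411 = 57.57%

57.57%


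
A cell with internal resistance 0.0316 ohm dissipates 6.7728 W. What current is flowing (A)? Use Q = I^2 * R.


I = sqrt(Q / R) = sqrt(6.7728 / 0.0316) = sqrt(214.33) = 14.64 A

14.64 A


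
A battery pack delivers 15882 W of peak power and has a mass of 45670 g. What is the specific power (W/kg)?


Convert: m = 45670 g = 45.67 kg
Specific power = 15882 W / 45.67 kg = 347.8 W/kg

347.8 W/kg


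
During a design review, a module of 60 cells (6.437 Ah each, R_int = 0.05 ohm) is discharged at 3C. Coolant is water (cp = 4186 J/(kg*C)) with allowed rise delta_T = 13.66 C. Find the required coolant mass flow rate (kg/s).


Step 1: I = 3 * 6.437 = 19.311 A
Step 2: Q_cell = I^2 * R = 19.311^2 * 0.05 = 18.646 W
Step 3: Q_total = 60 * 18.646 = 1118.8 W
Step 4: m_dot = Q_total / (cp * dT) = 1118.8 / (4186 * 13.66) = 0.01957 kg/s

0.01957 kg/s


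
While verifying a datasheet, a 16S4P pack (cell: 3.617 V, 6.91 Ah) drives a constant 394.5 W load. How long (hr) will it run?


Step 1: E_pack = Ns * V_cell * Np * C_cell = 16 * 3.617 * 4 * 6.91 = 1599.6 Wh
Step 2: t = E_pack / P = 1599.6 / 394.5 = 4.055 hr

4.055 hr


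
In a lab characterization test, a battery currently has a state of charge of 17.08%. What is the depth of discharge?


Complement of SOC: DOD = 100% - 17.08% = 82.92%

82.92%


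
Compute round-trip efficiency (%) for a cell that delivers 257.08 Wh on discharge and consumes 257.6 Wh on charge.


Round-trip efficiency = 257.08/257.6 * 100% = 99.80%

99.80%


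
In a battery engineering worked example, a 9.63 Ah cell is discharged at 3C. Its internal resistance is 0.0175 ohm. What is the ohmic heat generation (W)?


Step 1: I = C_rate * capacity = 3 * 9.63 = 28.89 A
Step 2: Q = I^2 * R = 28.89^2 * 0.0175 = 834.63 * 0.0175 = 14.61 W

14.61 W


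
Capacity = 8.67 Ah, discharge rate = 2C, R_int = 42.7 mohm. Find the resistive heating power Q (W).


Convert: R = 42.7 mohm = 0.0427 ohm
Step 1: I = C_rate * capacity = 2 * 8.67 = 17.34 A
Step 2: Q = I^2 * R = 17.34^2 * 0.0427 = 300.68 * 0.0427 = 12.84 W

12.84 W


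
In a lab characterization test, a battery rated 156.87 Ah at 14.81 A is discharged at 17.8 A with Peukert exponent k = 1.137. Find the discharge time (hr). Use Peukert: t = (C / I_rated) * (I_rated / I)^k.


Step 1: t_rated = C / I_rated = 156.87 / 14.81 = 10.592 hr
Step 2: ratio = 14.81 / 17.8 = 0.83202
Step 3: ratio^k = 0.83202^1.137 = 0.81132
Step 4: t = t_rated * ratio^k = 10.592 * 0.81132 = 8.594 hr

8.594 hr


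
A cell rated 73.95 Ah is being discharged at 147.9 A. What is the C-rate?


Rearranging: C_rate = 147.9 / 73.95 = 2C

2C


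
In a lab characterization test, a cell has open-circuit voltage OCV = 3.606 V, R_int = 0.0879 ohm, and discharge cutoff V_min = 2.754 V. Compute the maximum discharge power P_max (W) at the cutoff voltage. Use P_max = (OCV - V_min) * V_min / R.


dV = OCV - V_min = 0.852 V (so I_max = dV / R)
P_max = dV * V_min / R = 0.852 * 2.754 / 0.0879 = 26.69 W

26.69 W


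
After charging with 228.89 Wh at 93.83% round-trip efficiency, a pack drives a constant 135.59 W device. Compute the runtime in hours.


Step 1: E_discharge = eta/100 * E_charge = 93.83/100 * 228.89 = 214.77 Wh
Step 2: t = E_discharge / P = 214.77 / 135.59 = 1.584 hr

1.584 hr


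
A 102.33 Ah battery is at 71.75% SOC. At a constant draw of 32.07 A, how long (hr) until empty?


Step 1: remaining = SOC/100 * C_total = 71.75/100 * 102.33 = 73.422 Ah
Step 2: t = remaining / I = 73.422 / 32.07 = 2.289 hr

2.289 hr


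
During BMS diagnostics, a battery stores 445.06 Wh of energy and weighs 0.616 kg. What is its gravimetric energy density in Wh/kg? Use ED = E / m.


ED = E / m = 445.06 / 0.616 = 722.5 Wh/kg

722.5 Wh/kg


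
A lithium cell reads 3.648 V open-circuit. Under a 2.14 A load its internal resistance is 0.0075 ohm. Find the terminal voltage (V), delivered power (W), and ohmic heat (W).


Step 1: V_terminal = OCV - I*R = 3.648 - 2.14 * 0.0075 = 3.632 V
Step 2: P_out = V_terminal * I = 3.632 * 2.14 = 7.772 W
Step 3: Q = I^2 * R = 2.14^2 * 0.0075 = 0.03435 W

V=3.632 V, P=7.772 W, Q=0.03435 W


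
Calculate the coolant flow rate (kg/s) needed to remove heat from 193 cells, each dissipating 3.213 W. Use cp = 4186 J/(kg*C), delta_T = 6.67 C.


Q_total = 193 * 3.213 = 620.11 W
m_dot = Q_total / (cp * dT) = 620.11 / (4186 * 6.67) = 0.02221 kg/s

0.02221 kg/s


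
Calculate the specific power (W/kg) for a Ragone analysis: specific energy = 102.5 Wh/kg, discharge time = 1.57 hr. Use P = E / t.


Specific power = 102.5 Wh/kg / 1.57 hr = 65.29 W/kg

65.29 W/kg


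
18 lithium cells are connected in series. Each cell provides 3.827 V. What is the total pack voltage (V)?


V_pack = n * V_cell = 18 * 3.827 = 68.886 V

68.886 V


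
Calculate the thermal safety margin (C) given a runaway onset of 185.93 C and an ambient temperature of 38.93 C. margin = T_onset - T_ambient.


Safety margin = 185.93 C - 38.93 C = 147 C

147 C


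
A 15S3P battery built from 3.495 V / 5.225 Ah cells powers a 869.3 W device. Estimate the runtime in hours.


Step 1: E_pack = Ns * V_cell * Np * C_cell = 15 * 3.495 * 3 * 5.225 = 821.76 Wh
Step 2: t = E_pack / P = 821.76 / 869.3 = 0.9453 hr

0.9453 hr


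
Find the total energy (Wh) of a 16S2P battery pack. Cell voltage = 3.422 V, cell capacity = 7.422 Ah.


V_pack = 16 * 3.422 = 54.752 V
C_pack = 2 * 7.422 = 14.844 Ah
E = V_pack * C_pack = 54.752 * 14.844 = 812.7 Wh

812.7 Wh


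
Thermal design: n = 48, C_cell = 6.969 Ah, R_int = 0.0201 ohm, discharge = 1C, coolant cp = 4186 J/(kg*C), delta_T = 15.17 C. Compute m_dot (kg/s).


Step 1: I = 1 * 6.969 = 6.969 A
Step 2: Q_cell = I^2 * R = 6.969^2 * 0.0201 = 0.9762 W
Step 3: Q_total = 48 * 0.9762 = 46.858 W
Step 4: m_dot = Q_total / (cp * dT) = 46.858 / (4186 * 15.17) = 7.379e-04 kg/s

7.379e-04 kg/s


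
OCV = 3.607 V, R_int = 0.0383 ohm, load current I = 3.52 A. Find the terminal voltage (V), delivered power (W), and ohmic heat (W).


Step 1: V_terminal = OCV - I*R = 3.607 - 3.52 * 0.0383 = 3.4722 V
Step 2: P_out = V_terminal * I = 3.4722 * 3.52 = 12.22 W
Step 3: Q = I^2 * R = 3.52^2 * 0.0383 = 0.4746 W

V=3.4722 V, P=12.22 W, Q=0.4746 W


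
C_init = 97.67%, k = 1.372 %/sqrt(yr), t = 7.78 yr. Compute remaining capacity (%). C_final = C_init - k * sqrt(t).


sqrt(t) = sqrt(7.78) = 2.7893
C_final = 97.67 - 1.372 * 2.7893 = 93.84%

93.84%


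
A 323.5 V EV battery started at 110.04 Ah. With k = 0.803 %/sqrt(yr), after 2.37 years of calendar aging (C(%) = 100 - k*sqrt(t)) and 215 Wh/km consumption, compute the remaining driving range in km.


Step 1: capacity retention = 100 - 0.803 * sqrt(2.37) = 100 - 0.803 * 1.5395 = 98.764%
Step 2: C_now = 110.04 * 98.764/100 = 108.68 Ah
Step 3: E_pack = V * C_now = 323.5 * 108.68 = 35158 Wh
Step 4: range = E_pack / consumption = 35158 / 215 = 163.5 km

163.5 km


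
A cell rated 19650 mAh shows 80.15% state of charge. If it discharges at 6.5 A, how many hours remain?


Convert: C_total = 19650 mAh = 19.65 Ah
Step 1: remaining = SOC/100 * C_total = 80.15/100 * 19.65 = 15.749 Ah
Step 2: t = remaining / I = 15.749 / 6.5 = 2.423 hr

2.423 hr


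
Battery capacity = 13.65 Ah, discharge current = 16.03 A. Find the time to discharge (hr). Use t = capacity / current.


Runtime = 13.65 Ah / 16.03 A = 0.8515 hr

0.8515 hr


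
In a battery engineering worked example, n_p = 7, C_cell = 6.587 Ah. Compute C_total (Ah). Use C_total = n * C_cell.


Parallel capacities add: 7 * 6.587 Ah = 46.109 Ah

46.109 Ah


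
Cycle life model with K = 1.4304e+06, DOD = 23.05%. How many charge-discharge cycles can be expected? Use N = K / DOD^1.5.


DOD^1.5 = 110.66
N = K / DOD^1.5 = 1.4304e+06 / 110.66 = 12930

12930 cycles


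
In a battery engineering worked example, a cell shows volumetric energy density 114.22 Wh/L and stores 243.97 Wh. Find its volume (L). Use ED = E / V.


V = E / ED = 243.97 / 114.22 = 2.136 L

2.136 L


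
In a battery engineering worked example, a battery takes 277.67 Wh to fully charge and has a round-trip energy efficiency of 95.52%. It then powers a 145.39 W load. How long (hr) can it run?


Step 1: E_discharge = eta/100 * E_charge = 95.52/100 * 277.67 = 265.23 Wh
Step 2: t = E_discharge / P = 265.23 / 145.39 = 1.824 hr

1.824 hr


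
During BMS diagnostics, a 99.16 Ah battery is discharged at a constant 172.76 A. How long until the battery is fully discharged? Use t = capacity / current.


t = capacity / current = 99.16 / 172.76 = 0.5740 hr

0.5740 hr


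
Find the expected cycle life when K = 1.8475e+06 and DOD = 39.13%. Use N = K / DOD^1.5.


DOD^1.5 = 244.77
N = K / DOD^1.5 = 1.8475e+06 / 244.77 = 7548

7548 cycles


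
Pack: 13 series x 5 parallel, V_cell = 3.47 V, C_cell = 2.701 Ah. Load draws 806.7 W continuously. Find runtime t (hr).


Step 1: E_pack = Ns * V_cell * Np * C_cell = 13 * 3.47 * 5 * 2.701 = 609.21 Wh
Step 2: t = E_pack / P = 609.21 / 806.7 = 0.7552 hr

0.7552 hr


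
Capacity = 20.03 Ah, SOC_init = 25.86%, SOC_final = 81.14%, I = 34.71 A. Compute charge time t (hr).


delta_Ah = 20.03 * (81.14 - 25.86) / 100 = 11.073 Ah
t = delta_Ah / I = 11.073 / 34.71 = 0.3190 hr

0.3190 hr


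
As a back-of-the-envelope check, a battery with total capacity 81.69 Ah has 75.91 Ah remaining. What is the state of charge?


SOC = (remaining / total) * 100 = (75.91 / 81.69) * 100 = 92.92%

92.92%


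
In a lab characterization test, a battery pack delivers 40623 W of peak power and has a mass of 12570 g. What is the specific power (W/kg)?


Convert: m = 12570 g = 12.57 kg
SP = P / m = 40623 / 12.57 = 3232 W/kg

3232 W/kg


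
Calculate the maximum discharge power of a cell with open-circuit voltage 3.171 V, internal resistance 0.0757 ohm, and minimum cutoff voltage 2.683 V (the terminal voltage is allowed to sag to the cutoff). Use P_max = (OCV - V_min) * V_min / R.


dV = OCV - V_min = 0.488 V (so I_max = dV / R)
P_max = dV * V_min / R = 0.488 * 2.683 / 0.0757 = 17.30 W

17.30 W


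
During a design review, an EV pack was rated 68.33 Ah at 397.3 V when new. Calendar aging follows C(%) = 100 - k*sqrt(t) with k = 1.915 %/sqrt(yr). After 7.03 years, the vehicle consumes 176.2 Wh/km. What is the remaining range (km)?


Step 1: capacity retention = 100 - 1.915 * sqrt(7.03) = 100 - 1.915 * 2.6514 = 94.923%
Step 2: C_now = 68.33 * 94.923/100 = 64.861 Ah
Step 3: E_pack = V * C_now = 397.3 * 64.861 = 25769 Wh
Step 4: range = E_pack / consumption = 25769 / 176.2 = 146.2 km

146.2 km


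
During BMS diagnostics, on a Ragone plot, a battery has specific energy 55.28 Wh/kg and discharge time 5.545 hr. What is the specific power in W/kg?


Specific power = 55.28 Wh/kg / 5.545 hr = 9.969 W/kg

9.969 W/kg


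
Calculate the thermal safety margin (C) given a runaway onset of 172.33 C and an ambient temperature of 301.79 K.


Convert: T_ambient = 301.79 K = 28.64 C
margin = 172.33 - 28.64 = 143.69 C

143.69 C


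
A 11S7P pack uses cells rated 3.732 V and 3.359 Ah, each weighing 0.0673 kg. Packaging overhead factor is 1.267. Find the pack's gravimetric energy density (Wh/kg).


Step 1: V_pack = 11 * 3.732 = 41.052 V
Step 2: C_pack = 7 * 3.359 = 23.513 Ah
Step 3: E_pack = V_pack * C_pack = 41.052 * 23.513 = 965.26 Wh
Step 4: m_pack = 11 * 7 * 0.0673 * 1.267 = 6.5657 kg
Step 5: ED = E_pack / m_pack = 965.26 / 6.5657 = 147.0 Wh/kg

147.0 Wh/kg


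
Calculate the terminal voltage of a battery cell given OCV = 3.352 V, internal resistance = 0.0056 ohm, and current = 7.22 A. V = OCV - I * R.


IR drop = 7.22 * 0.0056 = 0.040432 V
V = 3.352 - 0.040432 = 3.312 V

3.312 V


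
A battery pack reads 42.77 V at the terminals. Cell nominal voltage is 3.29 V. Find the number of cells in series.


n = V_pack / V_cell = 42.77 / 3.29 = 13

13


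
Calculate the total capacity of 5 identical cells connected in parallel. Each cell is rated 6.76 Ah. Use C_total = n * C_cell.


Parallel capacities add: 5 * 6.76 Ah = 33.8 Ah

33.8 Ah


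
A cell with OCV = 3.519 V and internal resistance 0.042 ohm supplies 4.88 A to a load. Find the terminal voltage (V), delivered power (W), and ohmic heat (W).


Step 1: V_terminal = OCV - I*R = 3.519 - 4.88 * 0.042 = 3.314 V
Step 2: P_out = V_terminal * I = 3.314 * 4.88 = 16.17 W
Step 3: Q = I^2 * R = 4.88^2 * 0.042 = 1.000 W

V=3.314 V, P=16.17 W, Q=1.000 W


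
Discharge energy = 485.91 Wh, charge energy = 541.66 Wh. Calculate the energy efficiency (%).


eta_e = E_dis / E_chg * 100 = 485.91 / 541.66 * 100 = 89.71%

89.71%


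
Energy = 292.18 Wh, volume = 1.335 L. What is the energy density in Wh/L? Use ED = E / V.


Volumetric ED = 292.18 Wh / 1.335 L = 218.9 Wh/L

218.9 Wh/L


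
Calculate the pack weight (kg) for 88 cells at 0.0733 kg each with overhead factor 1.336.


m_pack = n * m_cell * overhead = 88 * 0.0733 * 1.336 = 8.618 kg

8.618 kg


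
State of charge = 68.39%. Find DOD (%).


DOD = 100 - SOC = 100 - 68.39 = 31.61%

31.61%


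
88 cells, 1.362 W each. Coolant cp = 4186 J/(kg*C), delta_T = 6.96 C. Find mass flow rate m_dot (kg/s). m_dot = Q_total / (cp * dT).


Q_total = 88 * 1.362 = 119.86 W
m_dot = Q_total / (cp * dT) = 119.86 / (4186 * 6.96) = 0.004114 kg/s

0.004114 kg/s


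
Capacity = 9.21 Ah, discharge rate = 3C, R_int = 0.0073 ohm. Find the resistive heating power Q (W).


Step 1: I = C_rate * capacity = 3 * 9.21 = 27.63 A
Step 2: Q = I^2 * R = 27.63^2 * 0.0073 = 763.42 * 0.0073 = 5.573 W

5.573 W


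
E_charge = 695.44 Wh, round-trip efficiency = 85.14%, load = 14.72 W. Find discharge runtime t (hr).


Step 1: E_discharge = eta/100 * E_charge = 85.14/100 * 695.44 = 592.1 Wh
Step 2: t = E_discharge / P = 592.1 / 14.72 = 40.22 hr

40.22 hr


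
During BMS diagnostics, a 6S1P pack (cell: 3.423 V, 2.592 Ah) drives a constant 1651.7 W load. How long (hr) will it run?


Step 1: E_pack = Ns * V_cell * Np * C_cell = 6 * 3.423 * 1 * 2.592 = 53.234 Wh
Step 2: t = E_pack / P = 53.234 / 1651.7 = 0.03223 hr

0.03223 hr


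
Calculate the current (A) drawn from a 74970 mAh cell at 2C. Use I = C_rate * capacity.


Convert: capacity = 74970 mAh = 74.97 Ah
I = C_rate * capacity = 2 * 74.97 = 149.94 A

149.94 A


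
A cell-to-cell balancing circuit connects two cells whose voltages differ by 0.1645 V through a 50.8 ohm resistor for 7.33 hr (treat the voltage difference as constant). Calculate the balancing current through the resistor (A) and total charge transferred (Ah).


First, Ohm's law: I_bal = 0.1645 V / 50.8 ohm = 0.0032382 A
Then Q = I * t = 0.0032382 A * 7.33 hr = 0.02374 Ah

I=0.0032382 A, Q=0.02374 Ah


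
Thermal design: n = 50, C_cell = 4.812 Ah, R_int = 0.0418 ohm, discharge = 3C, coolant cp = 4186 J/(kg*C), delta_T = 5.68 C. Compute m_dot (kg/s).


Step 1: I = 3 * 4.812 = 14.436 A
Step 2: Q_cell = I^2 * R = 14.436^2 * 0.0418 = 8.711 W
Step 3: Q_total = 50 * 8.711 = 435.55 W
Step 4: m_dot = Q_total / (cp * dT) = 435.55 / (4186 * 5.68) = 0.01832 kg/s

0.01832 kg/s


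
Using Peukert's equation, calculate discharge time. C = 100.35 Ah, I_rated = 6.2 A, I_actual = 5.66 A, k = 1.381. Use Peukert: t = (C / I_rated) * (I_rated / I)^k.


t_rated = C / I_rated = 100.35 / 6.2 = 16.185 hr
(I_rated/I)^k = (1.0954)^1.381 = 1.1341
t = t_rated * (I_rated/I)^k = 16.185 * 1.1341 = 18.36 hr

18.36 hr
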